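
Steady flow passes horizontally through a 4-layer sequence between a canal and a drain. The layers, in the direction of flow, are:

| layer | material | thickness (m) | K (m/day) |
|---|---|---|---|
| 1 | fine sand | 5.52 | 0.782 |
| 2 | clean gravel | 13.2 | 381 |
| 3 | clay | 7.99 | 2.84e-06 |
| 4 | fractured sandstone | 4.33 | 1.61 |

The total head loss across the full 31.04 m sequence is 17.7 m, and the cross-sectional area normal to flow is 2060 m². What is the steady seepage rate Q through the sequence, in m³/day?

Flow is perpendicular to layering, so the layers act in series and the equivalent K is the thickness-weighted harmonic mean.
Total thickness L = 5.52 + 13.2 + 7.99 + 4.33 = 31.04 m.
Σ(b_i/K_i) = 5.52/0.782 + 13.2/381 + 7.99/2.84e-06 + 4.33/1.61 = 2.813e+06 d.
K_eq = L / Σ(b_i/K_i) = 31.04 / 2.813e+06 = 1.103e-05 m/day.
Q = K_eq · A · (Δh/L) = 1.103e-05 × 2060 × (17.7/31.04) = 0.01296 m³/day.

0.0130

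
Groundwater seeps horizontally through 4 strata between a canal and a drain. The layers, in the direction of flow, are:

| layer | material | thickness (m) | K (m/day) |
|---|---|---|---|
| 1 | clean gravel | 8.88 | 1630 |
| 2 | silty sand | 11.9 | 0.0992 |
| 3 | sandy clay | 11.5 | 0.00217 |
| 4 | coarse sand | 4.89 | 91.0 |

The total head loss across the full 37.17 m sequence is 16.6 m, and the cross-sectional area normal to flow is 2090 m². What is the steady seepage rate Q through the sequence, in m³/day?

6.40

Flow is perpendicular to layering, so the layers act in series and the equivalent K is the thickness-weighted harmonic mean.
Total thickness L = 8.88 + 11.9 + 11.5 + 4.89 = 37.17 m.
Σ(b_i/K_i) = 8.88/1630 + 11.9/0.0992 + 11.5/0.00217 + 4.89/91.0 = 5420 d.
K_eq = L / Σ(b_i/K_i) = 37.17 / 5420 = 0.006858 m/day.
Q = K_eq · A · (Δh/L) = 0.006858 × 2090 × (16.6/37.17) = 6.402 m³/day.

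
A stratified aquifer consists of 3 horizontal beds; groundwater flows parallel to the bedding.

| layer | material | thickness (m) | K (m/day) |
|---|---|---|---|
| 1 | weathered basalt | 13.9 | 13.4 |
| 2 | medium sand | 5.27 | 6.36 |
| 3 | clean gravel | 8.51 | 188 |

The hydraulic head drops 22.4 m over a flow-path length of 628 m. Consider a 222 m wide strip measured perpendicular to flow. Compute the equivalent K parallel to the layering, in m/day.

65.7

Flow is parallel to layering, so each bed carries its own Darcy discharge and the transmissivities add.
Σ(K_i·b_i) = 13.4×13.9 + 6.36×5.27 + 188×8.51 = 1820 m²/day.
Total thickness b = 27.68 m, so K_eq = Σ(K_i·b_i)/b = 65.74 m/day.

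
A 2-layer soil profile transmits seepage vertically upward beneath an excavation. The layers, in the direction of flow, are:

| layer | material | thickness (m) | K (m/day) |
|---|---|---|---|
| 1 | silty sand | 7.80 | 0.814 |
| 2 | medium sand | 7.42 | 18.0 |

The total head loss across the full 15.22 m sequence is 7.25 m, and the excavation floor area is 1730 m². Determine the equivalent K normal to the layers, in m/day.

Flow is perpendicular to layering, so the layers act in series and the equivalent K is the thickness-weighted harmonic mean.
Total thickness L = 7.80 + 7.42 = 15.22 m.
Σ(b_i/K_i) = 7.80/0.814 + 7.42/18.0 = 9.995 d.
K_eq = L / Σ(b_i/K_i) = 15.22 / 9.995 = 1.523 m/day.

1.52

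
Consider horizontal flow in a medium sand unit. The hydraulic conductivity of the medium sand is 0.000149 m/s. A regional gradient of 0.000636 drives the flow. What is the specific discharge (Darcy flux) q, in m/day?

Convert K: 0.000149 m/s × 86400 = 12.87 m/day.
Hydraulic gradient i = 0.000636.
Specific discharge q = K · i = 12.87 × 0.0006360 = 0.008188 m/day.

0.00819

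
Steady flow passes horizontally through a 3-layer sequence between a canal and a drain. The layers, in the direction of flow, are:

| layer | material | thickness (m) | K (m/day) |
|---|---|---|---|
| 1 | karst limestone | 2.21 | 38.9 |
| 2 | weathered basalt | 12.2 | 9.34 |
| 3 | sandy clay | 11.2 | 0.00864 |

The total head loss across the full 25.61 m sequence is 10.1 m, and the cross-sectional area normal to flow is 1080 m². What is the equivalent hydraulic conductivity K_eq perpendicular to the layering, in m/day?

0.0197

Flow is perpendicular to layering, so the layers act in series and the equivalent K is the thickness-weighted harmonic mean.
Total thickness L = 2.21 + 12.2 + 11.2 = 25.61 m.
Σ(b_i/K_i) = 2.21/38.9 + 12.2/9.34 + 11.2/0.00864 = 1298 d.
K_eq = L / Σ(b_i/K_i) = 25.61 / 1298 = 0.01974 m/day.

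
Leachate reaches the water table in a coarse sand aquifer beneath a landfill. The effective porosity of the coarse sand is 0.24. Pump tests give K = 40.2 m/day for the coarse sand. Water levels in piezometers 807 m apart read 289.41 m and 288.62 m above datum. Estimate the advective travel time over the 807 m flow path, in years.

Hydraulic gradient i = (289.41 − 288.62) / 807 = 0.79 / 807 = 0.0009789.
Darcy flux q = K · i = 40.20 × 0.0009789 = 0.03935 m/day.
Seepage velocity v = q / n_e = 0.03935 / 0.24 = 0.1640 m/day.
Travel time t = L / v = 807 / 0.1640 = 4922 days = 13.47 years.

13.5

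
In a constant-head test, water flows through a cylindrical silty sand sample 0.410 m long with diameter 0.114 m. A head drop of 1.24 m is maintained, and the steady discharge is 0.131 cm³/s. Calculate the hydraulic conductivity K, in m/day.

Cross-sectional area A = π·(d/2)² = π × (0.114/2)² = 0.01021 m².
Convert discharge: 0.131 cm³/s = 1.310e-07 m³/s.
Darcy's law rearranged: K = Q·L / (A·Δh) = 1.310e-07 × 0.410 / (0.01021 × 1.24) = 4.244e-06 m/s = 0.3666 m/day.

0.367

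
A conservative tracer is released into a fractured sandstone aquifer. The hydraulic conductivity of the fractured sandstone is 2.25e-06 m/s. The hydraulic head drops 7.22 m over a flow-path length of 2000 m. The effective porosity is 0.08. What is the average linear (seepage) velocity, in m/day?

Convert K: 2.25e-06 m/s × 86400 = 0.1944 m/day.
Hydraulic gradient i = Δh / L = 7.22 / 2000 = 0.003610.
Darcy flux q = K · i = 0.1944 × 0.003610 = 0.0007018 m/day.
Seepage velocity v = q / n_e = 0.0007018 / 0.08 = 0.008772 m/day.

0.00877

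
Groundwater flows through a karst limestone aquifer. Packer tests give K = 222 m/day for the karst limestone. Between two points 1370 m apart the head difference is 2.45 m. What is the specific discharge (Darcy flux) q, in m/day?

Hydraulic gradient i = Δh / L = 2.45 / 1370 = 0.001788.
Specific discharge q = K · i = 222.0 × 0.001788 = 0.3970 m/day.

0.397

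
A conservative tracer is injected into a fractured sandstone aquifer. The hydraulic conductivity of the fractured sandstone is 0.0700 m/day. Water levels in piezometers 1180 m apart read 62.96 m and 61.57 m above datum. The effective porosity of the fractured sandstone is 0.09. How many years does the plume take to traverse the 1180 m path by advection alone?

3530

Hydraulic gradient i = (62.96 − 61.57) / 1180 = 1.39 / 1180 = 0.001178.
Darcy flux q = K · i = 0.07000 × 0.001178 = 8.246e-05 m/day.
Seepage velocity v = q / n_e = 8.246e-05 / 0.09 = 0.0009162 m/day.
Travel time t = L / v = 1180 / 0.0009162 = 1.288e+06 days = 3526 years.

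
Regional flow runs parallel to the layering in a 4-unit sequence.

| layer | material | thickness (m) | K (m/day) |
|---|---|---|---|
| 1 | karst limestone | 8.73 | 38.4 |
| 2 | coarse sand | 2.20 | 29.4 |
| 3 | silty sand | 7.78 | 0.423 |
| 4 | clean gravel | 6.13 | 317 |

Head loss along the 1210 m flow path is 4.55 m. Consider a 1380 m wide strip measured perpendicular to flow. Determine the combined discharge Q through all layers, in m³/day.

Flow is parallel to layering, so each bed carries its own Darcy discharge and the transmissivities add.
Σ(K_i·b_i) = 38.4×8.73 + 29.4×2.20 + 0.423×7.78 + 317×6.13 = 2346 m²/day.
Hydraulic gradient i = Δh / L = 4.55 / 1210 = 0.003760.
Q = Σ(K_i·b_i) · W · i = 2346 × 1380 × 0.003760 = 12176 m³/day.

12200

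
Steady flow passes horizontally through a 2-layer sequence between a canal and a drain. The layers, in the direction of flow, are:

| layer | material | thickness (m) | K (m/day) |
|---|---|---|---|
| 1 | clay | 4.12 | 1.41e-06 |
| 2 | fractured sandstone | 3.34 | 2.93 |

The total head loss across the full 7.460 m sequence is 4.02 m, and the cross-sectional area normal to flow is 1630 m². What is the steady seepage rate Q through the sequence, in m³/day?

0.00224

Flow is perpendicular to layering, so the layers act in series and the equivalent K is the thickness-weighted harmonic mean.
Total thickness L = 4.12 + 3.34 = 7.460 m.
Σ(b_i/K_i) = 4.12/1.41e-06 + 3.34/2.93 = 2.922e+06 d.
K_eq = L / Σ(b_i/K_i) = 7.460 / 2.922e+06 = 2.553e-06 m/day.
Q = K_eq · A · (Δh/L) = 2.553e-06 × 1630 × (4.02/7.460) = 0.002243 m³/day.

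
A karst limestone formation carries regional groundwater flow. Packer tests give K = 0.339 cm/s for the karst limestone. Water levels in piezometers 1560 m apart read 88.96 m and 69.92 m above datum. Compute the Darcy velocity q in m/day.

Convert K: 0.339 cm/s × 864 = 292.9 m/day.
Hydraulic gradient i = (88.96 − 69.92) / 1560 = 19.04 / 1560 = 0.01221.
Specific discharge q = K · i = 292.9 × 0.01221 = 3.575 m/day.

3.57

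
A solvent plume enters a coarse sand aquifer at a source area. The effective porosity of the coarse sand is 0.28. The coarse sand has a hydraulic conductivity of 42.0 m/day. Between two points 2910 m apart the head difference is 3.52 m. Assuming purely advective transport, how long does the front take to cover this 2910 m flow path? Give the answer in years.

Hydraulic gradient i = Δh / L = 3.52 / 2910 = 0.001210.
Darcy flux q = K · i = 42.00 × 0.001210 = 0.05080 m/day.
Seepage velocity v = q / n_e = 0.05080 / 0.28 = 0.1814 m/day.
Travel time t = L / v = 2910 / 0.1814 = 16038 days = 43.91 years.

43.9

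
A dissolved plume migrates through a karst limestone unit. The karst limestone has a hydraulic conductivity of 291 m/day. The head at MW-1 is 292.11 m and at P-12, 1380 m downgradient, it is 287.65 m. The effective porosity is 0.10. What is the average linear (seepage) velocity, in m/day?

9.40

Hydraulic gradient i = (292.11 − 287.65) / 1380 = 4.46 / 1380 = 0.003232.
Darcy flux q = K · i = 291.0 × 0.003232 = 0.9405 m/day.
Seepage velocity v = q / n_e = 0.9405 / 0.10 = 9.405 m/day.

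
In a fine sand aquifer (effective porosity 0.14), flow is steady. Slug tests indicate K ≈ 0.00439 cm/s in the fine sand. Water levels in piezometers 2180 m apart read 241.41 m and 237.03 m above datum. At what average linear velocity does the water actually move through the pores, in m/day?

0.0544

Convert K: 0.00439 cm/s × 864 = 3.793 m/day.
Hydraulic gradient i = (241.41 − 237.03) / 2180 = 4.38 / 2180 = 0.002009.
Darcy flux q = K · i = 3.793 × 0.002009 = 0.007621 m/day.
Seepage velocity v = q / n_e = 0.007621 / 0.14 = 0.05443 m/day.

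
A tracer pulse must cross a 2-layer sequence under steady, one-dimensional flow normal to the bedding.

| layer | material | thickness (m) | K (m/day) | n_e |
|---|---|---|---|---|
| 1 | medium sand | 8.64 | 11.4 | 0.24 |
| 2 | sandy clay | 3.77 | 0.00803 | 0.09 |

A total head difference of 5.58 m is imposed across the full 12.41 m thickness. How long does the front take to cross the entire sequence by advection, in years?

0.557

With flow normal to the layers, continuity requires the same specific discharge q through every layer.
Σ(b_i/K_i) = 8.64/11.4 + 3.77/0.00803 = 470.2 d.
q = Δh / Σ(b_i/K_i) = 5.58 / 470.2 = 0.01187 m/day.
In each layer the seepage velocity is v_i = q/n_i, so the layer transit time is t_i = b_i·n_i / q:
  layer 1 (medium sand): t_1 = 8.64 × 0.24 / 0.01187 = 174.7 d
  layer 2 (sandy clay): t_2 = 3.77 × 0.09 / 0.01187 = 28.59 d
Total t = Σ t_i = 203.3 days = 0.5567 years.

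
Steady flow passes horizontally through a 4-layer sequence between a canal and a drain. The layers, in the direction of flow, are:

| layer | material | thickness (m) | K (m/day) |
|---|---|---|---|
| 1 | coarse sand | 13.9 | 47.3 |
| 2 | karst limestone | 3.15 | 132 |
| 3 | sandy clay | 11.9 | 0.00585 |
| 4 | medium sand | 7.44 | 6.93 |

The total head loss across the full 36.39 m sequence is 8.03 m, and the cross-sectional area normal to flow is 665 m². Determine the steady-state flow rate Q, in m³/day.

2.62

Flow is perpendicular to layering, so the layers act in series and the equivalent K is the thickness-weighted harmonic mean.
Total thickness L = 13.9 + 3.15 + 11.9 + 7.44 = 36.39 m.
Σ(b_i/K_i) = 13.9/47.3 + 3.15/132 + 11.9/0.00585 + 7.44/6.93 = 2036 d.
K_eq = L / Σ(b_i/K_i) = 36.39 / 2036 = 0.01788 m/day.
Q = K_eq · A · (Δh/L) = 0.01788 × 665 × (8.03/36.39) = 2.623 m³/day.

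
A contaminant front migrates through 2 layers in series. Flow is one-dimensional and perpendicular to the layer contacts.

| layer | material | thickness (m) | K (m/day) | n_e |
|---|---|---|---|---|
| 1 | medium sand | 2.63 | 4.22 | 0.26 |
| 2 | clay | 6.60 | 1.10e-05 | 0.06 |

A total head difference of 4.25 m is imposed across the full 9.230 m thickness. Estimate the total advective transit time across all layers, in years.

With flow normal to the layers, continuity requires the same specific discharge q through every layer.
Σ(b_i/K_i) = 2.63/4.22 + 6.60/1.10e-05 = 6.000e+05 d.
q = Δh / Σ(b_i/K_i) = 4.25 / 6.000e+05 = 7.083e-06 m/day.
In each layer the seepage velocity is v_i = q/n_i, so the layer transit time is t_i = b_i·n_i / q:
  layer 1 (medium sand): t_1 = 2.63 × 0.26 / 7.083e-06 = 96537 d
  layer 2 (clay): t_2 = 6.60 × 0.06 / 7.083e-06 = 55906 d
Total t = Σ t_i = 1.524e+05 days = 417.4 years.

417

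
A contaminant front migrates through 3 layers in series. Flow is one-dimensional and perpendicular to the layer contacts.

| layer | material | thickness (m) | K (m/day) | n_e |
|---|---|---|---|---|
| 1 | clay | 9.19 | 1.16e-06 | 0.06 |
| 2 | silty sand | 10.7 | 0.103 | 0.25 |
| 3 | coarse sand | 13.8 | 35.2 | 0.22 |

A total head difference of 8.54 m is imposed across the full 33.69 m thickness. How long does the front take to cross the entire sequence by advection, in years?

15900

With flow normal to the layers, continuity requires the same specific discharge q through every layer.
Σ(b_i/K_i) = 9.19/1.16e-06 + 10.7/0.103 + 13.8/35.2 = 7.923e+06 d.
q = Δh / Σ(b_i/K_i) = 8.54 / 7.923e+06 = 1.078e-06 m/day.
In each layer the seepage velocity is v_i = q/n_i, so the layer transit time is t_i = b_i·n_i / q:
  layer 1 (clay): t_1 = 9.19 × 0.06 / 1.078e-06 = 5.115e+05 d
  layer 2 (silty sand): t_2 = 10.7 × 0.25 / 1.078e-06 = 2.482e+06 d
  layer 3 (coarse sand): t_3 = 13.8 × 0.22 / 1.078e-06 = 2.816e+06 d
Total t = Σ t_i = 5.810e+06 days = 15906 years.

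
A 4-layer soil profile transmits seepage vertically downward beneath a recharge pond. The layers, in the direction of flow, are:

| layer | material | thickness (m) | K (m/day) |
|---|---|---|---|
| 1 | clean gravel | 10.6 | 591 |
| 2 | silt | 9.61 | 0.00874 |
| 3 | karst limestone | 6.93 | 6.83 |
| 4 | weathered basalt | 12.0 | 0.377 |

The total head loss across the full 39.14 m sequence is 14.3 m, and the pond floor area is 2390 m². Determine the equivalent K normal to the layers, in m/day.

0.0346

Flow is perpendicular to layering, so the layers act in series and the equivalent K is the thickness-weighted harmonic mean.
Total thickness L = 10.6 + 9.61 + 6.93 + 12.0 = 39.14 m.
Σ(b_i/K_i) = 10.6/591 + 9.61/0.00874 + 6.93/6.83 + 12.0/0.377 = 1132 d.
K_eq = L / Σ(b_i/K_i) = 39.14 / 1132 = 0.03456 m/day.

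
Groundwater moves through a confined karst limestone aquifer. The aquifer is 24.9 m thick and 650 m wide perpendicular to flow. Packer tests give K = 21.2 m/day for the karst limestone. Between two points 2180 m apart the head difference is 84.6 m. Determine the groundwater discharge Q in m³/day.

13300

Cross-sectional area A = 650 × 24.9 = 16185 m².
Hydraulic gradient i = Δh / L = 84.6 / 2180 = 0.03881.
Darcy's law: Q = K · A · i = 21.20 × 16185 × 0.03881 = 13316 m³/day.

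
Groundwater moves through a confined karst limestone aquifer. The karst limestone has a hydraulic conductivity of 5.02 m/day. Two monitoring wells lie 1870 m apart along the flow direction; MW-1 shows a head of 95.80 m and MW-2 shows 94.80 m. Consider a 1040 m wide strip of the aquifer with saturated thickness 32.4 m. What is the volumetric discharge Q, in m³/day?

90.5

Cross-sectional area A = 1040 × 32.4 = 33696 m².
Hydraulic gradient i = (95.80 − 94.80) / 1870 = 1 / 1870 = 0.0005348.
Darcy's law: Q = K · A · i = 5.020 × 33696 × 0.0005348 = 90.46 m³/day.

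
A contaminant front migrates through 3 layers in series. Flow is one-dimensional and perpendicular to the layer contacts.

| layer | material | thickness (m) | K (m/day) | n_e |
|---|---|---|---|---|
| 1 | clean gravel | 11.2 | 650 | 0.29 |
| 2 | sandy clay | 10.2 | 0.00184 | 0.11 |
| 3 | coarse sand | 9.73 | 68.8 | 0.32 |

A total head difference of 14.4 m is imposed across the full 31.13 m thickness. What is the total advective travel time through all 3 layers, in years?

7.89

With flow normal to the layers, continuity requires the same specific discharge q through every layer.
Σ(b_i/K_i) = 11.2/650 + 10.2/0.00184 + 9.73/68.8 = 5544 d.
q = Δh / Σ(b_i/K_i) = 14.4 / 5544 = 0.002598 m/day.
In each layer the seepage velocity is v_i = q/n_i, so the layer transit time is t_i = b_i·n_i / q:
  layer 1 (clean gravel): t_1 = 11.2 × 0.29 / 0.002598 = 1250 d
  layer 2 (sandy clay): t_2 = 10.2 × 0.11 / 0.002598 = 431.9 d
  layer 3 (coarse sand): t_3 = 9.73 × 0.32 / 0.002598 = 1199 d
Total t = Σ t_i = 2881 days = 7.888 years.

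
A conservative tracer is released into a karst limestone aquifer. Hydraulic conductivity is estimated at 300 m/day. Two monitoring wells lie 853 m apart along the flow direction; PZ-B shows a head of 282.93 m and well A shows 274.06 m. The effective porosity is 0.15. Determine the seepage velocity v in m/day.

20.8

Hydraulic gradient i = (282.93 − 274.06) / 853 = 8.87 / 853 = 0.01040.
Darcy flux q = K · i = 300.0 × 0.01040 = 3.120 m/day.
Seepage velocity v = q / n_e = 3.120 / 0.15 = 20.80 m/day.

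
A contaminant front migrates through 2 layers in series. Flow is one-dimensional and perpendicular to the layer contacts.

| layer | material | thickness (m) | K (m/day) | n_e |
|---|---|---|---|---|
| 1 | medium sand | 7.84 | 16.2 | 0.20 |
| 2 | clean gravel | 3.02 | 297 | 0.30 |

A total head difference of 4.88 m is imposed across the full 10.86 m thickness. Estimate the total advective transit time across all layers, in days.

0.251

With flow normal to the layers, continuity requires the same specific discharge q through every layer.
Σ(b_i/K_i) = 7.84/16.2 + 3.02/297 = 0.4941 d.
q = Δh / Σ(b_i/K_i) = 4.88 / 0.4941 = 9.876 m/day.
In each layer the seepage velocity is v_i = q/n_i, so the layer transit time is t_i = b_i·n_i / q:
  layer 1 (medium sand): t_1 = 7.84 × 0.20 / 9.876 = 0.1588 d
  layer 2 (clean gravel): t_2 = 3.02 × 0.30 / 9.876 = 0.09174 d
Total t = Σ t_i = 0.2505 days.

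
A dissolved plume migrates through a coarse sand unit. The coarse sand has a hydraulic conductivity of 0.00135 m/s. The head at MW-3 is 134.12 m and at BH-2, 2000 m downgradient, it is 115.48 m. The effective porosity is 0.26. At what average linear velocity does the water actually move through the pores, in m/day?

4.18

Convert K: 0.00135 m/s × 86400 = 116.6 m/day.
Hydraulic gradient i = (134.12 − 115.48) / 2000 = 18.64 / 2000 = 0.009320.
Darcy flux q = K · i = 116.6 × 0.009320 = 1.087 m/day.
Seepage velocity v = q / n_e = 1.087 / 0.26 = 4.181 m/day.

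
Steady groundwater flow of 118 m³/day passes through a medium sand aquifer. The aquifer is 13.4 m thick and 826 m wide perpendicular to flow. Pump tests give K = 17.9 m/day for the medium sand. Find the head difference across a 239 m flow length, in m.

0.142

Cross-sectional area A = 826 × 13.4 = 11068 m².
From Q = K·A·i, i = Q / (K·A) = 118 / (17.90 × 11068) = 0.0005956.
Head loss Δh = i · L = 0.0005956 × 239 = 0.1423 m.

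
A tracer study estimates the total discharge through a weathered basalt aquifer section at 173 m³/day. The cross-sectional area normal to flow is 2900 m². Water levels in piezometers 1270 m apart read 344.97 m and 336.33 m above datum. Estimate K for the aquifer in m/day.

8.77

Hydraulic gradient i = (344.97 − 336.33) / 1270 = 8.64 / 1270 = 0.006803.
From Q = K·A·i, K = Q / (A·i) = 173 / (2900 × 0.006803) = 8.769 m/day.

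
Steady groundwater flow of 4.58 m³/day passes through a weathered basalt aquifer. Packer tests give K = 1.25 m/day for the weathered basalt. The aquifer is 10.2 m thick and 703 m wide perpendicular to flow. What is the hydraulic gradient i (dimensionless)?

0.000511

Cross-sectional area A = 703 × 10.2 = 7171 m².
From Q = K·A·i, i = Q / (K·A) = 4.58 / (1.250 × 7171) = 0.0005110.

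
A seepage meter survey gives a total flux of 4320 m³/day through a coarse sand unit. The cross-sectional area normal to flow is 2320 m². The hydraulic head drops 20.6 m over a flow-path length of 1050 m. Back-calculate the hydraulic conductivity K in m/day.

Hydraulic gradient i = Δh / L = 20.6 / 1050 = 0.01962.
From Q = K·A·i, K = Q / (A·i) = 4320 / (2320 × 0.01962) = 94.91 m/day.

94.9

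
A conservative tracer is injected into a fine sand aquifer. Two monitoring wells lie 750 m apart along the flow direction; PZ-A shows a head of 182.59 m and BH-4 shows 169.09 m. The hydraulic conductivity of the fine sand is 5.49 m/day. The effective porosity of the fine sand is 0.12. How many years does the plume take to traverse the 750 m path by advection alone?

2.49

Hydraulic gradient i = (182.59 − 169.09) / 750 = 13.5 / 750 = 0.01800.
Darcy flux q = K · i = 5.490 × 0.01800 = 0.09882 m/day.
Seepage velocity v = q / n_e = 0.09882 / 0.12 = 0.8235 m/day.
Travel time t = L / v = 750 / 0.8235 = 910.7 days = 2.493 years.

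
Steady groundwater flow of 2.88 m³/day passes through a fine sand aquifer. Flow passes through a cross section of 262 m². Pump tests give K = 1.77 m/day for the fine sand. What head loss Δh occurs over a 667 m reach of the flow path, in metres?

4.14

From Q = K·A·i, i = Q / (K·A) = 2.88 / (1.770 × 262.0) = 0.006210.
Head loss Δh = i · L = 0.006210 × 667 = 4.142 m.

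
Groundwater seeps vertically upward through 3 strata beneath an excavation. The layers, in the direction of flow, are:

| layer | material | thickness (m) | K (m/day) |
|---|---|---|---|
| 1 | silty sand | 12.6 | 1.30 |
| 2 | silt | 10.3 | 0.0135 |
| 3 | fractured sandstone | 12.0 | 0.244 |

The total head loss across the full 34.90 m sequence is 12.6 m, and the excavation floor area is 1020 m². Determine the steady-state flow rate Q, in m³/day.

Flow is perpendicular to layering, so the layers act in series and the equivalent K is the thickness-weighted harmonic mean.
Total thickness L = 12.6 + 10.3 + 12.0 = 34.90 m.
Σ(b_i/K_i) = 12.6/1.30 + 10.3/0.0135 + 12.0/0.244 = 821.8 d.
K_eq = L / Σ(b_i/K_i) = 34.90 / 821.8 = 0.04247 m/day.
Q = K_eq · A · (Δh/L) = 0.04247 × 1020 × (12.6/34.90) = 15.64 m³/day.

15.6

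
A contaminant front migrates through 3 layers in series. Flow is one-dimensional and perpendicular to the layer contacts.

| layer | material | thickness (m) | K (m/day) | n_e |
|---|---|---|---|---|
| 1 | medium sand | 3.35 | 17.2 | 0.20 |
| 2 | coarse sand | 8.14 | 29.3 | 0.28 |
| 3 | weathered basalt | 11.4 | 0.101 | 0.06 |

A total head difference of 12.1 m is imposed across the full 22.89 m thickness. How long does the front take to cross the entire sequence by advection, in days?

With flow normal to the layers, continuity requires the same specific discharge q through every layer.
Σ(b_i/K_i) = 3.35/17.2 + 8.14/29.3 + 11.4/0.101 = 113.3 d.
q = Δh / Σ(b_i/K_i) = 12.1 / 113.3 = 0.1068 m/day.
In each layer the seepage velocity is v_i = q/n_i, so the layer transit time is t_i = b_i·n_i / q:
  layer 1 (medium sand): t_1 = 3.35 × 0.20 / 0.1068 = 6.276 d
  layer 2 (coarse sand): t_2 = 8.14 × 0.28 / 0.1068 = 21.35 d
  layer 3 (weathered basalt): t_3 = 11.4 × 0.06 / 0.1068 = 6.407 d
Total t = Σ t_i = 34.03 days.

34.0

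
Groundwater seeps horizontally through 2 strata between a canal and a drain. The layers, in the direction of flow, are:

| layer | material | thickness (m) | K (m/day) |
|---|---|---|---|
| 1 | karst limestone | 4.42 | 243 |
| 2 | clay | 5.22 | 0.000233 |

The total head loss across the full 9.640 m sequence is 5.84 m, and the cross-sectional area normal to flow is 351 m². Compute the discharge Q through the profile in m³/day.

0.0915

Flow is perpendicular to layering, so the layers act in series and the equivalent K is the thickness-weighted harmonic mean.
Total thickness L = 4.42 + 5.22 = 9.640 m.
Σ(b_i/K_i) = 4.42/243 + 5.22/0.000233 = 22403 d.
K_eq = L / Σ(b_i/K_i) = 9.640 / 22403 = 0.0004303 m/day.
Q = K_eq · A · (Δh/L) = 0.0004303 × 351 × (5.84/9.640) = 0.09150 m³/day.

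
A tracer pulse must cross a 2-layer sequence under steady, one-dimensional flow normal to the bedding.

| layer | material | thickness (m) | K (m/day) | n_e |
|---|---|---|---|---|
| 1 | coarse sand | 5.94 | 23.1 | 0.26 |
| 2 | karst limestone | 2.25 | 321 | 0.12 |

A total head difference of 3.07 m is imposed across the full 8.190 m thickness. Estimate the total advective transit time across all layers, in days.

0.156

With flow normal to the layers, continuity requires the same specific discharge q through every layer.
Σ(b_i/K_i) = 5.94/23.1 + 2.25/321 = 0.2642 d.
q = Δh / Σ(b_i/K_i) = 3.07 / 0.2642 = 11.62 m/day.
In each layer the seepage velocity is v_i = q/n_i, so the layer transit time is t_i = b_i·n_i / q:
  layer 1 (coarse sand): t_1 = 5.94 × 0.26 / 11.62 = 0.1329 d
  layer 2 (karst limestone): t_2 = 2.25 × 0.12 / 11.62 = 0.02323 d
Total t = Σ t_i = 0.1561 days.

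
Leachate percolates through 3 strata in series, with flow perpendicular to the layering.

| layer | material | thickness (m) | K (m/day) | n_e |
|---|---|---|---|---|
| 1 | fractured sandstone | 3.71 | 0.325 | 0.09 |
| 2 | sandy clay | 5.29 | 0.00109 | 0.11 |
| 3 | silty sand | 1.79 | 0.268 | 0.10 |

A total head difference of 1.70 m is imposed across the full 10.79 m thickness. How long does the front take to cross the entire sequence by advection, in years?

8.59

With flow normal to the layers, continuity requires the same specific discharge q through every layer.
Σ(b_i/K_i) = 3.71/0.325 + 5.29/0.00109 + 1.79/0.268 = 4871 d.
q = Δh / Σ(b_i/K_i) = 1.70 / 4871 = 0.0003490 m/day.
In each layer the seepage velocity is v_i = q/n_i, so the layer transit time is t_i = b_i·n_i / q:
  layer 1 (fractured sandstone): t_1 = 3.71 × 0.09 / 0.0003490 = 956.8 d
  layer 2 (sandy clay): t_2 = 5.29 × 0.11 / 0.0003490 = 1667 d
  layer 3 (silty sand): t_3 = 1.79 × 0.10 / 0.0003490 = 512.9 d
Total t = Σ t_i = 3137 days = 8.589 years.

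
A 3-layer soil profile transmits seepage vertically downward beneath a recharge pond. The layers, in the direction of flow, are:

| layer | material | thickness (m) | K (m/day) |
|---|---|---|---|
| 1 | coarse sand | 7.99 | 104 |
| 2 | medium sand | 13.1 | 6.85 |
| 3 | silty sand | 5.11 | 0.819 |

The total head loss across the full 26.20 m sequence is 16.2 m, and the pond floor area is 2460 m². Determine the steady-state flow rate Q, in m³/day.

Flow is perpendicular to layering, so the layers act in series and the equivalent K is the thickness-weighted harmonic mean.
Total thickness L = 7.99 + 13.1 + 5.11 = 26.20 m.
Σ(b_i/K_i) = 7.99/104 + 13.1/6.85 + 5.11/0.819 = 8.229 d.
K_eq = L / Σ(b_i/K_i) = 26.20 / 8.229 = 3.184 m/day.
Q = K_eq · A · (Δh/L) = 3.184 × 2460 × (16.2/26.20) = 4843 m³/day.

4840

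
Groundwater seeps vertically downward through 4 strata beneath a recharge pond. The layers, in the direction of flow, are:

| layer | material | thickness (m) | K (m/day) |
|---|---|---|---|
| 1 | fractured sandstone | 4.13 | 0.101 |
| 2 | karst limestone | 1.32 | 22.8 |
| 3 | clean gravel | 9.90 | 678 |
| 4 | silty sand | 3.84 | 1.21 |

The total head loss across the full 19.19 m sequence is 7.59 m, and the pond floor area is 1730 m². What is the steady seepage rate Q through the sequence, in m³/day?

Flow is perpendicular to layering, so the layers act in series and the equivalent K is the thickness-weighted harmonic mean.
Total thickness L = 4.13 + 1.32 + 9.90 + 3.84 = 19.19 m.
Σ(b_i/K_i) = 4.13/0.101 + 1.32/22.8 + 9.90/678 + 3.84/1.21 = 44.14 d.
K_eq = L / Σ(b_i/K_i) = 19.19 / 44.14 = 0.4348 m/day.
Q = K_eq · A · (Δh/L) = 0.4348 × 1730 × (7.59/19.19) = 297.5 m³/day.

297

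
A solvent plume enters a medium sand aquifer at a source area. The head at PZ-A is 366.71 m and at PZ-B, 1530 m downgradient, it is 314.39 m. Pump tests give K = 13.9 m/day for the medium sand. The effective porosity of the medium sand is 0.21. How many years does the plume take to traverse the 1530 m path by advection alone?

1.85

Hydraulic gradient i = (366.71 − 314.39) / 1530 = 52.32 / 1530 = 0.03420.
Darcy flux q = K · i = 13.90 × 0.03420 = 0.4753 m/day.
Seepage velocity v = q / n_e = 0.4753 / 0.21 = 2.263 m/day.
Travel time t = L / v = 1530 / 2.263 = 676.0 days = 1.851 years.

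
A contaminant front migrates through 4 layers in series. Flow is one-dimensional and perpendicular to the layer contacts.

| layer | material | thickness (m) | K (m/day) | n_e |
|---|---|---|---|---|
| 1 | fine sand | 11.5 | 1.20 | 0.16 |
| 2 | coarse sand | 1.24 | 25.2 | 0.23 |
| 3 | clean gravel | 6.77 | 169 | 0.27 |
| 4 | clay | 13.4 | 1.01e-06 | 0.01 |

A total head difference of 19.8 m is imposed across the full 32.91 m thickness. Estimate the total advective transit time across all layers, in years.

With flow normal to the layers, continuity requires the same specific discharge q through every layer.
Σ(b_i/K_i) = 11.5/1.20 + 1.24/25.2 + 6.77/169 + 13.4/1.01e-06 = 1.327e+07 d.
q = Δh / Σ(b_i/K_i) = 19.8 / 1.327e+07 = 1.492e-06 m/day.
In each layer the seepage velocity is v_i = q/n_i, so the layer transit time is t_i = b_i·n_i / q:
  layer 1 (fine sand): t_1 = 11.5 × 0.16 / 1.492e-06 = 1.233e+06 d
  layer 2 (coarse sand): t_2 = 1.24 × 0.23 / 1.492e-06 = 1.911e+05 d
  layer 3 (clean gravel): t_3 = 6.77 × 0.27 / 1.492e-06 = 1.225e+06 d
  layer 4 (clay): t_4 = 13.4 × 0.01 / 1.492e-06 = 89789 d
Total t = Σ t_i = 2.739e+06 days = 7498 years.

7500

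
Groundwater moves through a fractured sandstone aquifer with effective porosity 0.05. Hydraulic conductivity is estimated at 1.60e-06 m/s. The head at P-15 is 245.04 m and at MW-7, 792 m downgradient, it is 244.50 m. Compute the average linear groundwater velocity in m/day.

0.00189

Convert K: 1.60e-06 m/s × 86400 = 0.1382 m/day.
Hydraulic gradient i = (245.04 − 244.50) / 792 = 0.54 / 792 = 0.0006818.
Darcy flux q = K · i = 0.1382 × 0.0006818 = 9.425e-05 m/day.
Seepage velocity v = q / n_e = 9.425e-05 / 0.05 = 0.001885 m/day.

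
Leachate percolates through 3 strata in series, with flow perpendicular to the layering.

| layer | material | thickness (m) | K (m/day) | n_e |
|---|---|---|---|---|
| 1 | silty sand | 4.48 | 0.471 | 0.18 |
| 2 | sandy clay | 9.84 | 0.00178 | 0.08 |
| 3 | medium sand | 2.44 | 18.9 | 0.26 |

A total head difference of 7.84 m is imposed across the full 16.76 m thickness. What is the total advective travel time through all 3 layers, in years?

4.31

With flow normal to the layers, continuity requires the same specific discharge q through every layer.
Σ(b_i/K_i) = 4.48/0.471 + 9.84/0.00178 + 2.44/18.9 = 5538 d.
q = Δh / Σ(b_i/K_i) = 7.84 / 5538 = 0.001416 m/day.
In each layer the seepage velocity is v_i = q/n_i, so the layer transit time is t_i = b_i·n_i / q:
  layer 1 (silty sand): t_1 = 4.48 × 0.18 / 0.001416 = 569.6 d
  layer 2 (sandy clay): t_2 = 9.84 × 0.08 / 0.001416 = 556.0 d
  layer 3 (medium sand): t_3 = 2.44 × 0.26 / 0.001416 = 448.1 d
Total t = Σ t_i = 1574 days = 4.309 years.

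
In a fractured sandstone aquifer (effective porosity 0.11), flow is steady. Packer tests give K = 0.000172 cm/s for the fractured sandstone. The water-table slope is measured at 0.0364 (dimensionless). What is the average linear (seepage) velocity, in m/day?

Convert K: 0.000172 cm/s × 864 = 0.1486 m/day.
Hydraulic gradient i = 0.0364.
Darcy flux q = K · i = 0.1486 × 0.03640 = 0.005409 m/day.
Seepage velocity v = q / n_e = 0.005409 / 0.11 = 0.04918 m/day.

0.0492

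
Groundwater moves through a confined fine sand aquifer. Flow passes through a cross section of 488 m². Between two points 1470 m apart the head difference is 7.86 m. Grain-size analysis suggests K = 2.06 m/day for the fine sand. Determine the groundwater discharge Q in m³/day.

Hydraulic gradient i = Δh / L = 7.86 / 1470 = 0.005347.
Darcy's law: Q = K · A · i = 2.060 × 488.0 × 0.005347 = 5.375 m³/day.

5.38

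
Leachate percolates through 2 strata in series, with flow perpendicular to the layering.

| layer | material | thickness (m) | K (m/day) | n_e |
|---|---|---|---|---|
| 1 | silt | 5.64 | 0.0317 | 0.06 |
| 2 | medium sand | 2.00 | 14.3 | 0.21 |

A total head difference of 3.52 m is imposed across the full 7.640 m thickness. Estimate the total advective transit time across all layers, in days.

With flow normal to the layers, continuity requires the same specific discharge q through every layer.
Σ(b_i/K_i) = 5.64/0.0317 + 2.00/14.3 = 178.1 d.
q = Δh / Σ(b_i/K_i) = 3.52 / 178.1 = 0.01977 m/day.
In each layer the seepage velocity is v_i = q/n_i, so the layer transit time is t_i = b_i·n_i / q:
  layer 1 (silt): t_1 = 5.64 × 0.06 / 0.01977 = 17.12 d
  layer 2 (medium sand): t_2 = 2.00 × 0.21 / 0.01977 = 21.25 d
Total t = Σ t_i = 38.36 days.

38.4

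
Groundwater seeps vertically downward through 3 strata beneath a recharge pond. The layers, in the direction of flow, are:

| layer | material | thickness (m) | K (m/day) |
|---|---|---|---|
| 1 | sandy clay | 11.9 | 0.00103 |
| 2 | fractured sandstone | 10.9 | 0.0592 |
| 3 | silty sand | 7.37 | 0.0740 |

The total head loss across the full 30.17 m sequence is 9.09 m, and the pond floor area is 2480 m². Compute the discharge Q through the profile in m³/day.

Flow is perpendicular to layering, so the layers act in series and the equivalent K is the thickness-weighted harmonic mean.
Total thickness L = 11.9 + 10.9 + 7.37 = 30.17 m.
Σ(b_i/K_i) = 11.9/0.00103 + 10.9/0.0592 + 7.37/0.0740 = 11837 d.
K_eq = L / Σ(b_i/K_i) = 30.17 / 11837 = 0.002549 m/day.
Q = K_eq · A · (Δh/L) = 0.002549 × 2480 × (9.09/30.17) = 1.904 m³/day.

1.90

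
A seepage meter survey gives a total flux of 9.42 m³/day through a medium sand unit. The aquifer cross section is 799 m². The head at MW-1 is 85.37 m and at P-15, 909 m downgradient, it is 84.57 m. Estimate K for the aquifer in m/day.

13.4

Hydraulic gradient i = (85.37 − 84.57) / 909 = 0.8 / 909 = 0.0008801.
From Q = K·A·i, K = Q / (A·i) = 9.42 / (799.0 × 0.0008801) = 13.40 m/day.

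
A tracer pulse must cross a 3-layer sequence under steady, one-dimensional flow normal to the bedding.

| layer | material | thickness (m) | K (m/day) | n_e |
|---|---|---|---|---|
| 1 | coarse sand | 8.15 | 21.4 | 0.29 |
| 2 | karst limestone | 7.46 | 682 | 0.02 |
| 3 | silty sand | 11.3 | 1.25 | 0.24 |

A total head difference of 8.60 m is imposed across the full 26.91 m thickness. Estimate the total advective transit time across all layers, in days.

5.73

With flow normal to the layers, continuity requires the same specific discharge q through every layer.
Σ(b_i/K_i) = 8.15/21.4 + 7.46/682 + 11.3/1.25 = 9.432 d.
q = Δh / Σ(b_i/K_i) = 8.60 / 9.432 = 0.9118 m/day.
In each layer the seepage velocity is v_i = q/n_i, so the layer transit time is t_i = b_i·n_i / q:
  layer 1 (coarse sand): t_1 = 8.15 × 0.29 / 0.9118 = 2.592 d
  layer 2 (karst limestone): t_2 = 7.46 × 0.02 / 0.9118 = 0.1636 d
  layer 3 (silty sand): t_3 = 11.3 × 0.24 / 0.9118 = 2.974 d
Total t = Σ t_i = 5.730 days.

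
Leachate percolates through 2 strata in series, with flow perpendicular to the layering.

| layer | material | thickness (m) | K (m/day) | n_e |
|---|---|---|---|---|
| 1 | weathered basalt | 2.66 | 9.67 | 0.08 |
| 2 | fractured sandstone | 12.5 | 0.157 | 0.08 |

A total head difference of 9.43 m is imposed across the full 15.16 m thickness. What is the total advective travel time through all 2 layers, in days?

With flow normal to the layers, continuity requires the same specific discharge q through every layer.
Σ(b_i/K_i) = 2.66/9.67 + 12.5/0.157 = 79.89 d.
q = Δh / Σ(b_i/K_i) = 9.43 / 79.89 = 0.1180 m/day.
In each layer the seepage velocity is v_i = q/n_i, so the layer transit time is t_i = b_i·n_i / q:
  layer 1 (weathered basalt): t_1 = 2.66 × 0.08 / 0.1180 = 1.803 d
  layer 2 (fractured sandstone): t_2 = 12.5 × 0.08 / 0.1180 = 8.472 d
Total t = Σ t_i = 10.28 days.

10.3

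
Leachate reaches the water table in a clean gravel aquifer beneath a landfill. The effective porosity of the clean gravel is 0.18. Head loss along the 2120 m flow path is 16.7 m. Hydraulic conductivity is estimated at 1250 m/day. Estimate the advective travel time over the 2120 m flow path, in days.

Hydraulic gradient i = Δh / L = 16.7 / 2120 = 0.007877.
Darcy flux q = K · i = 1250 × 0.007877 = 9.847 m/day.
Seepage velocity v = q / n_e = 9.847 / 0.18 = 54.70 m/day.
Travel time t = L / v = 2120 / 54.70 = 38.75 days.

38.8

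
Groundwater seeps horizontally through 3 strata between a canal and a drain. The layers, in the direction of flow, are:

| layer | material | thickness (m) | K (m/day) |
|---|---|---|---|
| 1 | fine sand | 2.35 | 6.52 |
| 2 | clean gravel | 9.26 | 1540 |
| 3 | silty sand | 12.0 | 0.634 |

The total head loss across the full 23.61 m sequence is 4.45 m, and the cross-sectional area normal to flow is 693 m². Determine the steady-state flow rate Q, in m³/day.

160

Flow is perpendicular to layering, so the layers act in series and the equivalent K is the thickness-weighted harmonic mean.
Total thickness L = 2.35 + 9.26 + 12.0 = 23.61 m.
Σ(b_i/K_i) = 2.35/6.52 + 9.26/1540 + 12.0/0.634 = 19.29 d.
K_eq = L / Σ(b_i/K_i) = 23.61 / 19.29 = 1.224 m/day.
Q = K_eq · A · (Δh/L) = 1.224 × 693 × (4.45/23.61) = 159.8 m³/day.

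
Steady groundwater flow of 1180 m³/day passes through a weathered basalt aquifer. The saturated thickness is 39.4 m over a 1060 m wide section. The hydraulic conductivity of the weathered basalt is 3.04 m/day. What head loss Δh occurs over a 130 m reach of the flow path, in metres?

1.21

Cross-sectional area A = 1060 × 39.4 = 41764 m².
From Q = K·A·i, i = Q / (K·A) = 1180 / (3.040 × 41764) = 0.009294.
Head loss Δh = i · L = 0.009294 × 130 = 1.208 m.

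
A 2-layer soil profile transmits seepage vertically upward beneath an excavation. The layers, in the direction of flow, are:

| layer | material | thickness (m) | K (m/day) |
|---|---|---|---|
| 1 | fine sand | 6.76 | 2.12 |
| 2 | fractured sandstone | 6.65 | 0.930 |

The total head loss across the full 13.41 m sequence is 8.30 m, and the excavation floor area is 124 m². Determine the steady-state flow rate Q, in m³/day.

Flow is perpendicular to layering, so the layers act in series and the equivalent K is the thickness-weighted harmonic mean.
Total thickness L = 6.76 + 6.65 = 13.41 m.
Σ(b_i/K_i) = 6.76/2.12 + 6.65/0.930 = 10.34 d.
K_eq = L / Σ(b_i/K_i) = 13.41 / 10.34 = 1.297 m/day.
Q = K_eq · A · (Δh/L) = 1.297 × 124 × (8.30/13.41) = 99.54 m³/day.

99.5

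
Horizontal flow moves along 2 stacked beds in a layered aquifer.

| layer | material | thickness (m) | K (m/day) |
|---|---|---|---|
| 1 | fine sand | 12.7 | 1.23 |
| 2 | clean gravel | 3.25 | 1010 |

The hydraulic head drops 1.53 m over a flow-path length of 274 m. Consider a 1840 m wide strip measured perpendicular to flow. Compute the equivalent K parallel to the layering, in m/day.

Flow is parallel to layering, so each bed carries its own Darcy discharge and the transmissivities add.
Σ(K_i·b_i) = 1.23×12.7 + 1010×3.25 = 3298 m²/day.
Total thickness b = 15.95 m, so K_eq = Σ(K_i·b_i)/b = 206.8 m/day.

207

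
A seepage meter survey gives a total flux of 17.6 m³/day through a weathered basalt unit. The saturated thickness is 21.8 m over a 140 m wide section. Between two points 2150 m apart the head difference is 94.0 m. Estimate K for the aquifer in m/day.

0.132

Cross-sectional area A = 140 × 21.8 = 3052 m².
Hydraulic gradient i = Δh / L = 94.0 / 2150 = 0.04372.
From Q = K·A·i, K = Q / (A·i) = 17.6 / (3052 × 0.04372) = 0.1319 m/day.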